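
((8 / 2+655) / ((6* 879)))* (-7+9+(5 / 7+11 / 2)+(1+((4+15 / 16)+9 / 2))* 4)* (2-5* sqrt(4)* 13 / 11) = -2765823 / 45122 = -61.30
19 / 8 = 2.38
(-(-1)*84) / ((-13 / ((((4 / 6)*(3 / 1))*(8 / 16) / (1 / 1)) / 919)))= -84 / 11947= -0.01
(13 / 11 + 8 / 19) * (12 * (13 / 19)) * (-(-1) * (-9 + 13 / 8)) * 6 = -2312505 / 3971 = -582.35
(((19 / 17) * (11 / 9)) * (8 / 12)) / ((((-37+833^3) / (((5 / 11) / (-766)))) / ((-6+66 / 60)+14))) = -1729 / 203224672143000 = -0.00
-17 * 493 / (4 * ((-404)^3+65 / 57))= 477717 / 15034151932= 0.00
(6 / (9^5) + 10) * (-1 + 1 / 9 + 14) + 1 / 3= 23285225 / 177147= 131.45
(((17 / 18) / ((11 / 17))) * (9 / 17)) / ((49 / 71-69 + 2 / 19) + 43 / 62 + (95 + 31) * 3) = 0.00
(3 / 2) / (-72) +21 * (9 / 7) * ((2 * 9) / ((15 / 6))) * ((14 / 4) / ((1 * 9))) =18139 / 240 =75.58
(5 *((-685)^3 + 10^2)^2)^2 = 266824882044739960354946060947265625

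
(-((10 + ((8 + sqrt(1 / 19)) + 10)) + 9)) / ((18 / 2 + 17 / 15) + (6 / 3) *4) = -555 / 272 - 15 *sqrt(19) / 5168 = -2.05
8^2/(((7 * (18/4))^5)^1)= 2048/992436543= 0.00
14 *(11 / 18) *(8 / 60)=154 / 135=1.14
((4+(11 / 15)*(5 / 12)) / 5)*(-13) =-403 / 36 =-11.19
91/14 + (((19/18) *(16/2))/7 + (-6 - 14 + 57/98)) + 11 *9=38494/441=87.29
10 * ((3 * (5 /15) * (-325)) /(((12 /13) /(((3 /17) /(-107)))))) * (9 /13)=14625 /3638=4.02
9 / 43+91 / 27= 4156 / 1161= 3.58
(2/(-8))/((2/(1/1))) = -1/8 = -0.12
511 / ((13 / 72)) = 36792 / 13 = 2830.15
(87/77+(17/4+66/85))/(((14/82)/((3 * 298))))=2953817571/91630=32236.36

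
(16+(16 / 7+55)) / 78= 171 / 182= 0.94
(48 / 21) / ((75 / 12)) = 64 / 175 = 0.37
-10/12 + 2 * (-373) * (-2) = 8947/6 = 1491.17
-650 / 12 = -325 / 6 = -54.17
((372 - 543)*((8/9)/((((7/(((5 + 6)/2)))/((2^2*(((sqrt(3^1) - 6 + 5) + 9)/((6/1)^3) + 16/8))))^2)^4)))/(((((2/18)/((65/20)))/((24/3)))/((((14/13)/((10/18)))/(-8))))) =46446489280303720212284669*sqrt(3)/105015474686271744 + 5724069445904406010793451540259/235234663297248706560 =25099499217.94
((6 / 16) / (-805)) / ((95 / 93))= -279 / 611800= -0.00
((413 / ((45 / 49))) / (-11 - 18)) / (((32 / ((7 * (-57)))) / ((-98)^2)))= 6462341921 / 3480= 1856994.80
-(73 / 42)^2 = -5329 / 1764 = -3.02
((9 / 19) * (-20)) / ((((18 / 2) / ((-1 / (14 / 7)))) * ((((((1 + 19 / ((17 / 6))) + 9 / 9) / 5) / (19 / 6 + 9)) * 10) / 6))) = 6205 / 2812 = 2.21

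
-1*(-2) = 2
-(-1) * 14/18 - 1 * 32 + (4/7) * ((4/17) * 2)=-33151/1071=-30.95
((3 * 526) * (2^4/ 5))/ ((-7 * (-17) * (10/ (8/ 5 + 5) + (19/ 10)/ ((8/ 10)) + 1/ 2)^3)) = 464556736512/ 926333294005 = 0.50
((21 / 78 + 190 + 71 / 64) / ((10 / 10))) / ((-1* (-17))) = 159227 / 14144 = 11.26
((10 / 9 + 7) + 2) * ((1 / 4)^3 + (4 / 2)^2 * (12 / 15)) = 31213 / 960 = 32.51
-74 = -74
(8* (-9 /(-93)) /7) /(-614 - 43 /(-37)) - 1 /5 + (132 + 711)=4146975442 /4920475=842.80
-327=-327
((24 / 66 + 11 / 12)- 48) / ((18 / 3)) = -7.79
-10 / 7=-1.43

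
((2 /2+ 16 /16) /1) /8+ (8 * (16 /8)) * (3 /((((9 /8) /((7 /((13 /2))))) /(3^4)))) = 193549 /52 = 3722.10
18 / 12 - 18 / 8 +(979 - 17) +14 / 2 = 3873 / 4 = 968.25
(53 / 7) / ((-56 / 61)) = -3233 / 392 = -8.25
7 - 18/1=-11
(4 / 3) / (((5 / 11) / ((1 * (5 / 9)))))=1.63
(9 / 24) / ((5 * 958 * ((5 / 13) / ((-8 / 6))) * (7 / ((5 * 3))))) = -39 / 67060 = -0.00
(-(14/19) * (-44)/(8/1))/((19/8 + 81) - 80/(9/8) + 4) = 5544/22249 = 0.25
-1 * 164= -164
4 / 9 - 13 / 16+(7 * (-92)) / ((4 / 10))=-231893 / 144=-1610.37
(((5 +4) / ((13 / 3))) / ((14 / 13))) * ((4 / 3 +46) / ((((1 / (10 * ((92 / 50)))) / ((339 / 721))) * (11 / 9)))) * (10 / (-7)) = -358724376 / 388619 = -923.07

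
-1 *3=-3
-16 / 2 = -8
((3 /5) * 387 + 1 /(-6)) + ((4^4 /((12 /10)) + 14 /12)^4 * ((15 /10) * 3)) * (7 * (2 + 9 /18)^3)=4001022469459133 /3840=1041932934754.98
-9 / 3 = -3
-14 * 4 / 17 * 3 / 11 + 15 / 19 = -387 / 3553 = -0.11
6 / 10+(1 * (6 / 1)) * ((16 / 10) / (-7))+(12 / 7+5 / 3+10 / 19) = 6256 / 1995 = 3.14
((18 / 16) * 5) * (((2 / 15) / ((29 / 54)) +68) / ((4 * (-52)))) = -11133 / 6032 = -1.85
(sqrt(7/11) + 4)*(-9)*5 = -180 -45*sqrt(77)/11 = -215.90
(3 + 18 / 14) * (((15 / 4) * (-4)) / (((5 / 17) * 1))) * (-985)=1507050 / 7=215292.86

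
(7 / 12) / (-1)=-7 / 12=-0.58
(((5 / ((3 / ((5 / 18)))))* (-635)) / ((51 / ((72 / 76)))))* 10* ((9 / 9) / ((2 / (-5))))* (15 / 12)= 1984375 / 11628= 170.65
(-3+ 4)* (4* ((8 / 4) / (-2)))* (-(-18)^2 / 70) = 648 / 35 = 18.51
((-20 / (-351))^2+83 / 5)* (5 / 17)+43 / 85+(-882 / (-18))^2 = 25199912143 / 10472085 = 2406.39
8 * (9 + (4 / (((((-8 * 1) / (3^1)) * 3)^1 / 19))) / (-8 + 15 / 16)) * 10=93520 / 113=827.61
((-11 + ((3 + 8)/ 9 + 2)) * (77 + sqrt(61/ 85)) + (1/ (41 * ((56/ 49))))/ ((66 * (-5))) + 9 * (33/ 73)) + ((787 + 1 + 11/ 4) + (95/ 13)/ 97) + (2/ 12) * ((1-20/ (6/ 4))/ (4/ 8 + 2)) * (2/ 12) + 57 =22675759272313/ 89674350480-14 * sqrt(5185)/ 153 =246.28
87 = 87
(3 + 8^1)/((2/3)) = 33/2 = 16.50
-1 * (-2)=2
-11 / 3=-3.67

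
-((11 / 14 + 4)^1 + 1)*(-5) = 405 / 14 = 28.93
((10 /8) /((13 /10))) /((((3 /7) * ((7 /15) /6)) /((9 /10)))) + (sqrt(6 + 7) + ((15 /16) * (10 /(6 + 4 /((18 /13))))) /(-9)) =sqrt(13) + 43005 /1664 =29.45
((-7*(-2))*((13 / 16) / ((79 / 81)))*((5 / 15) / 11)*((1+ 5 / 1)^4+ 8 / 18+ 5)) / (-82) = -3197649 / 570064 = -5.61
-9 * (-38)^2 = -12996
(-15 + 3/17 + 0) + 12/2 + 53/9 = -449/153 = -2.93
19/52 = 0.37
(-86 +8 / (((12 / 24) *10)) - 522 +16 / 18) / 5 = -27248 / 225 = -121.10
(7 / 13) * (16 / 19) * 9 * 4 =4032 / 247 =16.32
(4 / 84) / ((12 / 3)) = 1 / 84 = 0.01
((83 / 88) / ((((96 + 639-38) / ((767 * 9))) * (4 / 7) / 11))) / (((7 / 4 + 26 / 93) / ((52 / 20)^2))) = 63035276031 / 105247000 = 598.93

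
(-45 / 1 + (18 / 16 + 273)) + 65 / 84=38623 / 168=229.90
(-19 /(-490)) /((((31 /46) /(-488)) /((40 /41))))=-27.39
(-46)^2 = 2116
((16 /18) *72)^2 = 4096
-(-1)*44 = 44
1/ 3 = 0.33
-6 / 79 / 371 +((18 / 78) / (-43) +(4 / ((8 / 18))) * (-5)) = -737359176 / 16383731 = -45.01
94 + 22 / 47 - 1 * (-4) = 4628 / 47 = 98.47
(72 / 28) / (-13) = -18 / 91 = -0.20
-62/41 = -1.51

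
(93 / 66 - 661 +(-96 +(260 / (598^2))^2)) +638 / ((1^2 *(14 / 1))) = -5171172600397 / 7283141866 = -710.02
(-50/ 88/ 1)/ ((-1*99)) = 25/ 4356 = 0.01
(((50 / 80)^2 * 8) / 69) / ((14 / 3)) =0.01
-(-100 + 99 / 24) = 767 / 8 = 95.88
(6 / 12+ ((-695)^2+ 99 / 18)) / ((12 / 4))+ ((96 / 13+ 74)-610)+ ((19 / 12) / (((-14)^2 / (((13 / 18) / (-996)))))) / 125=10996338266924789 / 68520816000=160481.72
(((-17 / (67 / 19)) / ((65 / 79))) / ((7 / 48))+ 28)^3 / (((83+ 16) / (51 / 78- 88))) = 19364939191454868896 / 12153906479339625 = 1593.31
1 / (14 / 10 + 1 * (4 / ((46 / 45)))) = 115 / 611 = 0.19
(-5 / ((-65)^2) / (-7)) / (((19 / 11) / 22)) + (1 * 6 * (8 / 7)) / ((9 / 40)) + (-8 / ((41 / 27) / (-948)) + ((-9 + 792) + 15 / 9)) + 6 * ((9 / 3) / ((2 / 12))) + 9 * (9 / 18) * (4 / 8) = 109107491713 / 18431140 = 5919.74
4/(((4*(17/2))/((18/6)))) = 6/17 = 0.35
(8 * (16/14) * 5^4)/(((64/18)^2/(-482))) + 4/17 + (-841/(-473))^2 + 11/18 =-217864.30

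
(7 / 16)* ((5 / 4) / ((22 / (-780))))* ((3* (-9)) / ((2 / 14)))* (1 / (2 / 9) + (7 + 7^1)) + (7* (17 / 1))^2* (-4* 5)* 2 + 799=-350484039 / 704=-497846.65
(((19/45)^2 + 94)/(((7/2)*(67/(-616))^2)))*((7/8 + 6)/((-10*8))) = -1776854387/9090225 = -195.47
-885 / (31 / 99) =-87615 / 31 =-2826.29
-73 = -73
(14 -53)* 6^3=-8424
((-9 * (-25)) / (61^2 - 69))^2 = 50625 / 13337104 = 0.00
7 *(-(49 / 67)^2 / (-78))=0.05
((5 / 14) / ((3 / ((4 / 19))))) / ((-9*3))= -0.00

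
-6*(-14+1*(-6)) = 120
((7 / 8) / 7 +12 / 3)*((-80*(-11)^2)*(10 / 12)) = -33275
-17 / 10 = -1.70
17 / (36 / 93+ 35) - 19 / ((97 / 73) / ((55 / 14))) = -82968979 / 1489726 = -55.69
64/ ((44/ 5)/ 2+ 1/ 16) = 5120/ 357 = 14.34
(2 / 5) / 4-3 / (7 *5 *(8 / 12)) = -1 / 35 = -0.03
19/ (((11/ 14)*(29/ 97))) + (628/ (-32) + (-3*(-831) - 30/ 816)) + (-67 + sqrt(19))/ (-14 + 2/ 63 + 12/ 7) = 2679071240/ 1046639 - 63*sqrt(19)/ 772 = 2559.33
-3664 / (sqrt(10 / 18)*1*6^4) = -229*sqrt(5) / 135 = -3.79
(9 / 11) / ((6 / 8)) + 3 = 45 / 11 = 4.09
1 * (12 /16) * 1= 3 /4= 0.75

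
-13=-13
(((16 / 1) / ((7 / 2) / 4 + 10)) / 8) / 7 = 16 / 609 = 0.03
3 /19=0.16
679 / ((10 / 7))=4753 / 10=475.30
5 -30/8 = 5/4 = 1.25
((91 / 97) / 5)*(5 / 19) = 91 / 1843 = 0.05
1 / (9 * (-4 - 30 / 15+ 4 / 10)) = -5 / 252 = -0.02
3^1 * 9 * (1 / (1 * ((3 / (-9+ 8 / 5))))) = -333 / 5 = -66.60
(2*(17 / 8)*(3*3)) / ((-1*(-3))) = 51 / 4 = 12.75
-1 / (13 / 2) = -2 / 13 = -0.15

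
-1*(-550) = 550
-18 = -18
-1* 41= -41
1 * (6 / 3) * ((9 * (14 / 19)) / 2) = 126 / 19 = 6.63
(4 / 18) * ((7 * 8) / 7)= 16 / 9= 1.78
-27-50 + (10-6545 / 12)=-7349 / 12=-612.42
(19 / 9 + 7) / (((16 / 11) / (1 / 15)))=451 / 1080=0.42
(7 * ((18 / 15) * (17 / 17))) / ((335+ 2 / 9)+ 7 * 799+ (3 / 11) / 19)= 79002 / 55755065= 0.00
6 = 6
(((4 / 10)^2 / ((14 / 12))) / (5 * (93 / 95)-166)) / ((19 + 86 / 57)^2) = -1481544 / 732032563675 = -0.00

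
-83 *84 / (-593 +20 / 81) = 80676 / 6859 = 11.76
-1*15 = -15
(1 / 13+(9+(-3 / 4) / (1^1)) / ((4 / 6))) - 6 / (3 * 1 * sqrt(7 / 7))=1087 / 104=10.45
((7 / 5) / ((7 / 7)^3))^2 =1.96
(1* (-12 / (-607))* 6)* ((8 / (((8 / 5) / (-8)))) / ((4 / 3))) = -2160 / 607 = -3.56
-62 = -62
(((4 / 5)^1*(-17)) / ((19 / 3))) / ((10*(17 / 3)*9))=-2 / 475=-0.00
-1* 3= -3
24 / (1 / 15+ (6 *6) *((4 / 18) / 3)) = 360 / 41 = 8.78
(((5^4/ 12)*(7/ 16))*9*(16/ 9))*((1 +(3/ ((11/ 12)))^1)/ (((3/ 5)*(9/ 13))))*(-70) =-467796875/ 1782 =-262512.28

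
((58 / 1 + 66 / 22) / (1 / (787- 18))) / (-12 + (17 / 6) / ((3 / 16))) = 422181 / 28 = 15077.89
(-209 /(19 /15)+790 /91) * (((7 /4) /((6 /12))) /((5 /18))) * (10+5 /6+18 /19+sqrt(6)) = -11462505 /494-25605 * sqrt(6) /13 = -28028.00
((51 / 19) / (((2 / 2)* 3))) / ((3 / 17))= 289 / 57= 5.07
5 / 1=5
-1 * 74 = -74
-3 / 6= -1 / 2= -0.50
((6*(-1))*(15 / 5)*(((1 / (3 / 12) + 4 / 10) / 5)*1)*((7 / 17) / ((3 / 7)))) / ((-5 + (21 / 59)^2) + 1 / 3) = 9649332 / 2878525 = 3.35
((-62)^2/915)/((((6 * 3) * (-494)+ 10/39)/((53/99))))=-1324258/5235480855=-0.00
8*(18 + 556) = 4592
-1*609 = -609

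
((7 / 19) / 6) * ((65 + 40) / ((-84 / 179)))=-6265 / 456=-13.74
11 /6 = 1.83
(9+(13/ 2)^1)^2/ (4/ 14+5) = 6727/ 148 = 45.45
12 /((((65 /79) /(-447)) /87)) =-36866772 /65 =-567181.11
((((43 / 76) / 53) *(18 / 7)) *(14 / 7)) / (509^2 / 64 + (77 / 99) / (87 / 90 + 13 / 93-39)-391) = 2618547264 / 174427993714219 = 0.00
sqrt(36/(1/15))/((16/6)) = 9 * sqrt(15)/4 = 8.71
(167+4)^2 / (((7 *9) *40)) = 3249 / 280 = 11.60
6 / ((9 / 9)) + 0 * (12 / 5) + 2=8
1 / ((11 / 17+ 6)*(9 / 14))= 238 / 1017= 0.23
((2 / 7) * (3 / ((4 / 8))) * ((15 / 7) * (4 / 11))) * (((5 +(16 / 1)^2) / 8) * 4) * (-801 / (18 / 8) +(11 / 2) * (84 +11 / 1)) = 15644340 / 539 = 29024.75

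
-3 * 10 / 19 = -30 / 19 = -1.58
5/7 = 0.71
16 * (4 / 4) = 16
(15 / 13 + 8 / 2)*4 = 268 / 13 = 20.62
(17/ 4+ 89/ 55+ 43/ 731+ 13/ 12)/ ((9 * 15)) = 0.05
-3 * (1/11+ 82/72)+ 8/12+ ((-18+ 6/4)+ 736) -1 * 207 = 22417/44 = 509.48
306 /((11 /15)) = 417.27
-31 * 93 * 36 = -103788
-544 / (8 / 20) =-1360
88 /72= 11 /9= 1.22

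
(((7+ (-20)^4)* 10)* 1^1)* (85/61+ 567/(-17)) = -53029519940/1037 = -51137434.85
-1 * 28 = -28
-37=-37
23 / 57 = 0.40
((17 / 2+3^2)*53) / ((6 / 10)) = 9275 / 6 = 1545.83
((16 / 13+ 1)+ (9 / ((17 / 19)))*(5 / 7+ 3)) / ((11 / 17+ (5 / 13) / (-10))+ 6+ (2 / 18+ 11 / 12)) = 2204964 / 425285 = 5.18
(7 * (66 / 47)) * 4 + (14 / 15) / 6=83489 / 2115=39.47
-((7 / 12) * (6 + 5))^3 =-264.20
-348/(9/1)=-116/3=-38.67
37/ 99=0.37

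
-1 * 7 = -7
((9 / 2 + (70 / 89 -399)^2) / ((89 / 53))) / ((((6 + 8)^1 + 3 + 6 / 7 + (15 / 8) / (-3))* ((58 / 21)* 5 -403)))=-7117291692924 / 505459248155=-14.08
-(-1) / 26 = 1 / 26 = 0.04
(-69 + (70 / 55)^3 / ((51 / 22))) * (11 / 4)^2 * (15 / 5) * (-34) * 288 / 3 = 5043732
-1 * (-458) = 458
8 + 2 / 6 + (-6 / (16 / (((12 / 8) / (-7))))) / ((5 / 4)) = 3527 / 420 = 8.40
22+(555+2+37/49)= 28408/49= 579.76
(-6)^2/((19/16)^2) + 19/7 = 71371/2527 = 28.24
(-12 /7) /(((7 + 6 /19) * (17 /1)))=-228 /16541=-0.01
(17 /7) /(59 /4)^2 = 272 /24367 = 0.01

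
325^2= 105625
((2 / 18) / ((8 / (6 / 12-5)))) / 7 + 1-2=-113 / 112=-1.01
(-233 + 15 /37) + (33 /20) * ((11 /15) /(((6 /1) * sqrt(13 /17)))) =-8606 /37 + 121 * sqrt(221) /7800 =-232.36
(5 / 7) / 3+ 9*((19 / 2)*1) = 85.74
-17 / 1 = -17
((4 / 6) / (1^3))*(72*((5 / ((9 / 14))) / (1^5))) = 1120 / 3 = 373.33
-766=-766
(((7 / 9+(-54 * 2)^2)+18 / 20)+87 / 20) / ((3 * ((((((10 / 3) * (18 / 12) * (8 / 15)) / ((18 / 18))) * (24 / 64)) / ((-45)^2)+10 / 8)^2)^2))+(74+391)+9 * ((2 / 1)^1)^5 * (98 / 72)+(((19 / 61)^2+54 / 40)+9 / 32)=15350910374544347083620141 / 6266801478435328032160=2449.56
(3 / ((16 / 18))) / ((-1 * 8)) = -0.42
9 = 9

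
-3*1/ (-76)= 3/ 76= 0.04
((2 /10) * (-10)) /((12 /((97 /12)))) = -1.35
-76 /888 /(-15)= 19 /3330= 0.01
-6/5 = -1.20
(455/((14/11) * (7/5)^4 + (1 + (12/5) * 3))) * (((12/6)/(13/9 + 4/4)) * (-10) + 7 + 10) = 27584375/89989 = 306.53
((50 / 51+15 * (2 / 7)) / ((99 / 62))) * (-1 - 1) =-233120 / 35343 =-6.60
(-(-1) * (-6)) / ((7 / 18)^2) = -1944 / 49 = -39.67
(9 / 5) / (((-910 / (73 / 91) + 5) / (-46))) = 30222 / 412225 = 0.07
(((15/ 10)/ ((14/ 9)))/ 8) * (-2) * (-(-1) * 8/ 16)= -27/ 224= -0.12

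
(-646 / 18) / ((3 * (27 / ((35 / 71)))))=-11305 / 51759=-0.22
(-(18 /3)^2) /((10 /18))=-324 /5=-64.80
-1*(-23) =23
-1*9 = -9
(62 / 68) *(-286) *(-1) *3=782.29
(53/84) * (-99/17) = -1749/476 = -3.67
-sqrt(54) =-3 * sqrt(6) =-7.35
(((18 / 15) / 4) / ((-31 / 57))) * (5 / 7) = -171 / 434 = -0.39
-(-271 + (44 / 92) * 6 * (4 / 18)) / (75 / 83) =309673 / 1035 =299.20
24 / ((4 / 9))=54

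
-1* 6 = -6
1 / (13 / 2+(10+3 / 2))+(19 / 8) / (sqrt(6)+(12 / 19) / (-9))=29225 / 350604+61731*sqrt(6) / 155824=1.05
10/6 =5/3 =1.67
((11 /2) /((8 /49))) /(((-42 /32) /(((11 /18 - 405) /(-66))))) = -157.26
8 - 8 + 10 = 10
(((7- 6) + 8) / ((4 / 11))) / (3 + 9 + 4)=99 / 64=1.55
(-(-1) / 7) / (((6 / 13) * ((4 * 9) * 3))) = 13 / 4536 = 0.00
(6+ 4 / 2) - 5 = 3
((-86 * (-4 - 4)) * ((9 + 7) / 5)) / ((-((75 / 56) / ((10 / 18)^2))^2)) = -116.92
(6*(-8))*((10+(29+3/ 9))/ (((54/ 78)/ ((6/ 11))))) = -49088/ 33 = -1487.52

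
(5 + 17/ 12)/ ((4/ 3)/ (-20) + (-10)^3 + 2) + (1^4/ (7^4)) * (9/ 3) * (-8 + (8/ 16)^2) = -52652/ 3267761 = -0.02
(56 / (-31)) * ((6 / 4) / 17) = -84 / 527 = -0.16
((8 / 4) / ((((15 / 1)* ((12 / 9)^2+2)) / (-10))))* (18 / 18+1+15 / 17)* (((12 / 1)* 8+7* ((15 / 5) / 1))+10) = -37338 / 289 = -129.20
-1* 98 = -98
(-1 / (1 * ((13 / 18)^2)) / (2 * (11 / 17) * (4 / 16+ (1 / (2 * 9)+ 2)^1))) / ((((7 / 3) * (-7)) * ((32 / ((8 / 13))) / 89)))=6617862 / 98287189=0.07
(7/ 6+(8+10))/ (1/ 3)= 57.50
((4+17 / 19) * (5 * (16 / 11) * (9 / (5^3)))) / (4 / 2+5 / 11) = 496 / 475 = 1.04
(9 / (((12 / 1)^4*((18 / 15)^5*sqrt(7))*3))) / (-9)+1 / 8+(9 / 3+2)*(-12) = -479 / 8 - 3125*sqrt(7) / 3386105856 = -59.88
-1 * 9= -9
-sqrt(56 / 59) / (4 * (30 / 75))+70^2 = 4900 - 5 * sqrt(826) / 236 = 4899.39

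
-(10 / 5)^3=-8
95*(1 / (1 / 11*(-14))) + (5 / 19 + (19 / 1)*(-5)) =-45055 / 266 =-169.38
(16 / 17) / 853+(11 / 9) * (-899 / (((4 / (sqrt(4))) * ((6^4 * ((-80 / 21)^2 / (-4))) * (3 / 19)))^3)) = 380536003380170696999 / 344779660267094016000000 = 0.00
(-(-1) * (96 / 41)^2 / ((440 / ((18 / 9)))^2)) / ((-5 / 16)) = -9216 / 25425125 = -0.00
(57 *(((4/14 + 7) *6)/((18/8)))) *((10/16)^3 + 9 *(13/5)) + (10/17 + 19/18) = 1282058759/48960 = 26185.84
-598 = -598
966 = 966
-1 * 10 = -10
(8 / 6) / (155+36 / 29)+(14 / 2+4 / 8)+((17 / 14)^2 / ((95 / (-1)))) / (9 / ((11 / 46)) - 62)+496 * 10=4967.51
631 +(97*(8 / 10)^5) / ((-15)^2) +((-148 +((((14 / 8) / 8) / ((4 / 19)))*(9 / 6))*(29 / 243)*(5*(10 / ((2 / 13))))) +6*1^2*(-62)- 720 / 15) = 200220492337 / 1620000000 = 123.59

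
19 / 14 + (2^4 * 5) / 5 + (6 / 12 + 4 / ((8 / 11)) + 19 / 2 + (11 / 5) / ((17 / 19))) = 21013 / 595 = 35.32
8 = 8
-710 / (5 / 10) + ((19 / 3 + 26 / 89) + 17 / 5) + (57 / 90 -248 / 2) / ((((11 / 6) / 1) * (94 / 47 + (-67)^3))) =-6227398679069 / 4416675285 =-1409.97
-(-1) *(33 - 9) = 24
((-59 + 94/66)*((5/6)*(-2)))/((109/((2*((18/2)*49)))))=931000/1199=776.48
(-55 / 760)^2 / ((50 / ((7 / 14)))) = 121 / 2310400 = 0.00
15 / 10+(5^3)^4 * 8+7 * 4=3906250059 / 2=1953125029.50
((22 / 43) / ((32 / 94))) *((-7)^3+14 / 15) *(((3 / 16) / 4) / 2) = -2652727 / 220160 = -12.05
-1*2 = -2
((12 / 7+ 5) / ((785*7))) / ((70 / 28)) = 94 / 192325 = 0.00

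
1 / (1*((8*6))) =1 / 48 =0.02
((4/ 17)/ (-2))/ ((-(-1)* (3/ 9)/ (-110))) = 660/ 17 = 38.82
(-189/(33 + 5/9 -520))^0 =1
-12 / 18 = -2 / 3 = -0.67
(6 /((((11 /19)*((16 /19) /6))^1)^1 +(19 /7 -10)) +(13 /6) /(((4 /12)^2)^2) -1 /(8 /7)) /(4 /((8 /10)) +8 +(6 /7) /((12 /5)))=531552427 /40853516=13.01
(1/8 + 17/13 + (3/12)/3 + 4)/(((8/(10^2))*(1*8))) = 43025/4992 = 8.62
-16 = -16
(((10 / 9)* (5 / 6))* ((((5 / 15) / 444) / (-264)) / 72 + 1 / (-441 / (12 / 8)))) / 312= -105495625 / 10450933549056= -0.00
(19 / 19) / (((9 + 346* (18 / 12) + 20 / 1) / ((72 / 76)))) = 9 / 5206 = 0.00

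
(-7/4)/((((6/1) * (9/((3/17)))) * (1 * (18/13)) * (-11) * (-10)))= -91/2423520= -0.00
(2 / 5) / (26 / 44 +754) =44 / 83005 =0.00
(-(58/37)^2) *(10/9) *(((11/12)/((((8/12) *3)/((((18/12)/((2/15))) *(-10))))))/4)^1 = 1156375/32856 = 35.20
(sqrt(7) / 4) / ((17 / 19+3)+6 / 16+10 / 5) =38* sqrt(7) / 953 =0.11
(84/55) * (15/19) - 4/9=1432/1881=0.76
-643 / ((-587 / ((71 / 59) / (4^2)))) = 45653 / 554128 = 0.08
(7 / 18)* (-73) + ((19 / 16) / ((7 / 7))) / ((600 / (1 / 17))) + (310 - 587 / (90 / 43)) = 565817 / 489600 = 1.16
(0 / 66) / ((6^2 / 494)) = 0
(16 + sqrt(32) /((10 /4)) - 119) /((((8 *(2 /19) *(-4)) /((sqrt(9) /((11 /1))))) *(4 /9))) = 52839 /2816 - 513 *sqrt(2) /1760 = 18.35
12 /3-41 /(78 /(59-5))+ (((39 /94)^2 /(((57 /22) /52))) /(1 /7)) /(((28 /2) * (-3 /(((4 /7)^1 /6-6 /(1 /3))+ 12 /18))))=-165671045 /11458083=-14.46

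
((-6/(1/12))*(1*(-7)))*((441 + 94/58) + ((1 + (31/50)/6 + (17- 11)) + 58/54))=494164874/2175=227202.24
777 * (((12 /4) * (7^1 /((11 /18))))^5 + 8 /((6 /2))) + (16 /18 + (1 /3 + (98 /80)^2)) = 86346061775829003859 /2319134400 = 37232021471.39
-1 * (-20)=20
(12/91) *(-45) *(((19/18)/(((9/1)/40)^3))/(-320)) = 38000/22113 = 1.72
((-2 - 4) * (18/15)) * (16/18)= -32/5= -6.40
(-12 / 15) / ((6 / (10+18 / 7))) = -176 / 105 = -1.68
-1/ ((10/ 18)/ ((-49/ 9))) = 49/ 5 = 9.80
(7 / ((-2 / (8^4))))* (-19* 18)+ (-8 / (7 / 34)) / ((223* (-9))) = 68881010960 / 14049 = 4902912.02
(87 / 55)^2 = 7569 / 3025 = 2.50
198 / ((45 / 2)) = 44 / 5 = 8.80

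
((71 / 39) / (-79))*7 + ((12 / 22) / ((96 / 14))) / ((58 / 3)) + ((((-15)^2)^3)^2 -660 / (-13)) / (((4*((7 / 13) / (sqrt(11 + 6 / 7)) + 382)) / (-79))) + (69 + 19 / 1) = -43183986179373498625392767179 / 6437597352776304 + 186549284619213621*sqrt(581) / 1637500484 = -6705344585007.44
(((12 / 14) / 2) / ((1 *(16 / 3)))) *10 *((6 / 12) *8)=3.21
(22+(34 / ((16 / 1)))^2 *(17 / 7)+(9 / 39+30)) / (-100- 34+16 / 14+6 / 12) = -368061 / 770848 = -0.48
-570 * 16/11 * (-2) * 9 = 14923.64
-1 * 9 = -9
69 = 69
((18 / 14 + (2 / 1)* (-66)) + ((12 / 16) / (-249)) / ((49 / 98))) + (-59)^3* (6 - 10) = 954449695 / 1162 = 821385.28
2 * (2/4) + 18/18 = 2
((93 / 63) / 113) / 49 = 31 / 116277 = 0.00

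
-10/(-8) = 5/4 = 1.25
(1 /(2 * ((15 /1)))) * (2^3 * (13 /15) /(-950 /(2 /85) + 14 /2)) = -13 /2270700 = -0.00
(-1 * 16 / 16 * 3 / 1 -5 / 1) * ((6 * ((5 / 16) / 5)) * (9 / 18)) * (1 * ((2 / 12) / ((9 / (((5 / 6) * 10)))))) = -25 / 108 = -0.23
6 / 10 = 3 / 5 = 0.60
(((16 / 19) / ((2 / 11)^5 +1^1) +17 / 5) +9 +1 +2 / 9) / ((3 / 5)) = 24.11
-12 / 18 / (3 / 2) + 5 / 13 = -7 / 117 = -0.06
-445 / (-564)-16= -8579 / 564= -15.21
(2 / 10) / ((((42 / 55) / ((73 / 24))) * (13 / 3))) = 803 / 4368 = 0.18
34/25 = 1.36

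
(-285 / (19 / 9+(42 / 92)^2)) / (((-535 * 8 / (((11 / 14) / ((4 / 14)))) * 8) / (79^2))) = 61.59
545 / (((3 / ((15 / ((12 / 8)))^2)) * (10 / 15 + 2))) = 6812.50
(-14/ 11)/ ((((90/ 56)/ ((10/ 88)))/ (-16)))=1568/ 1089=1.44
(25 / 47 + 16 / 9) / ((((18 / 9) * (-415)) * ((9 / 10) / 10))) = -9770 / 315981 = -0.03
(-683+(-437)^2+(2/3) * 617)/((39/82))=46911544/117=400953.37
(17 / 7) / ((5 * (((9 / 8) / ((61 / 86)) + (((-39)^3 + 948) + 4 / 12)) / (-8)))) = 99552 / 1495415845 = 0.00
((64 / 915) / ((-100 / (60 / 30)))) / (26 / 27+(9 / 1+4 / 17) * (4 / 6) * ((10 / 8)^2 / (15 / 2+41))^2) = -0.00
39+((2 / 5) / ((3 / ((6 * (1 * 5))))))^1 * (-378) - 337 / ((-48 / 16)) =-4082 / 3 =-1360.67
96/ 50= 1.92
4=4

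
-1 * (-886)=886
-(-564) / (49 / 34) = 19176 / 49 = 391.35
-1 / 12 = -0.08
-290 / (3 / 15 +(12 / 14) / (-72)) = -121800 / 79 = -1541.77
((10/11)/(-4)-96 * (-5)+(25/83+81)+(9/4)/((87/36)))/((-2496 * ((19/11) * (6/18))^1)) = -29760411/76099712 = -0.39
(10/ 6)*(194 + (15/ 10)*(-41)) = 1325/ 6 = 220.83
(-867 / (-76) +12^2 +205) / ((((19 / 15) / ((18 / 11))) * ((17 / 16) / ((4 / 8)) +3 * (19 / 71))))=1050170940 / 6603773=159.03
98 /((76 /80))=1960 /19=103.16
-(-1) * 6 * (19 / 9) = 38 / 3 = 12.67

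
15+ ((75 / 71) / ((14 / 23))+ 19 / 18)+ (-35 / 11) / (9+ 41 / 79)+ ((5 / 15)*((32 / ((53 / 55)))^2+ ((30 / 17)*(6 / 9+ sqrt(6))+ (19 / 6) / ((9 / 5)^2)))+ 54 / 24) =10*sqrt(6) / 17+ 55530614744243327 / 143118278403408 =389.45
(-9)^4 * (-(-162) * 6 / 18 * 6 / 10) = 212576.40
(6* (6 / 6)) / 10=3 / 5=0.60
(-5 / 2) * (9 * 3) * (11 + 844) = -115425 / 2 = -57712.50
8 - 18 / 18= 7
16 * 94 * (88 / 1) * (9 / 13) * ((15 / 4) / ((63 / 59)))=321789.89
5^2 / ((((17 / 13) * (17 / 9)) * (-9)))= -325 / 289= -1.12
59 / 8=7.38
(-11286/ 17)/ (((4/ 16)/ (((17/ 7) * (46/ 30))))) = -346104/ 35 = -9888.69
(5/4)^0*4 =4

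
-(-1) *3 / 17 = 3 / 17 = 0.18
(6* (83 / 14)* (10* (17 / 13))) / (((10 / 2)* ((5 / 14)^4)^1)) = 46461408 / 8125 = 5718.33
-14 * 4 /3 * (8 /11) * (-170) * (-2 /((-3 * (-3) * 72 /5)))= -95200 /2673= -35.62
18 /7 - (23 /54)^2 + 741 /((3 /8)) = 40382897 /20412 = 1978.39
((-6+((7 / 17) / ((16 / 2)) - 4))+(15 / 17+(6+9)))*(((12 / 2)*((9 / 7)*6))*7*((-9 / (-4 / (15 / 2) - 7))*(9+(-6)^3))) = -1826680815 / 3842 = -475450.50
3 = 3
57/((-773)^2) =57/597529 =0.00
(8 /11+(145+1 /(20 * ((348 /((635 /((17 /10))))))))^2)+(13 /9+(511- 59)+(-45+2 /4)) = 33032476060195 /1539958464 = 21450.24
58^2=3364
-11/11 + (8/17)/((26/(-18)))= -293/221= -1.33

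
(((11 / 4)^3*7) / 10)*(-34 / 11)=-14399 / 320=-45.00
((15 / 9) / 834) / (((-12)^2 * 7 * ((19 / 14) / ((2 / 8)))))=5 / 13690944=0.00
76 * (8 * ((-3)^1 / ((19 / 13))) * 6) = -7488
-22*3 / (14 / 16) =-528 / 7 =-75.43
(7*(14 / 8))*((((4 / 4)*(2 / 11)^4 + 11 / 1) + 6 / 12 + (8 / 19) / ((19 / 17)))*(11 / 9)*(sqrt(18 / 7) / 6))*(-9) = -878906889*sqrt(14) / 7687856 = -427.76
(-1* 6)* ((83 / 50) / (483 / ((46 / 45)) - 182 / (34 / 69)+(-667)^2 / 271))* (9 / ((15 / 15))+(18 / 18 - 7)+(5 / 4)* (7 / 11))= -191572881 / 8842142650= -0.02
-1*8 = -8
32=32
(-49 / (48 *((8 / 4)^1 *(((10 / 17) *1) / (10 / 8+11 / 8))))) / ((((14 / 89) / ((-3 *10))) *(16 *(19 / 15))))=3336165 / 155648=21.43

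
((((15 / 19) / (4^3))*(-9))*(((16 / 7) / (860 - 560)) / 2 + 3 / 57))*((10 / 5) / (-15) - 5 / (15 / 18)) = 38847 / 1010800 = 0.04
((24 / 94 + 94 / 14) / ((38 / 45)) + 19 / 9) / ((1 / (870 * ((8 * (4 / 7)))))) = 5411181920 / 131271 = 41221.46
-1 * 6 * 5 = -30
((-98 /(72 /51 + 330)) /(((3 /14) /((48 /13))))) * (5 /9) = -932960 /329589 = -2.83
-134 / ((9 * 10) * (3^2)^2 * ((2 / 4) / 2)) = -268 / 3645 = -0.07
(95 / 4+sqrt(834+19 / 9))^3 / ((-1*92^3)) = -1820375*sqrt(301) / 336393216 -14010125 / 149508096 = -0.19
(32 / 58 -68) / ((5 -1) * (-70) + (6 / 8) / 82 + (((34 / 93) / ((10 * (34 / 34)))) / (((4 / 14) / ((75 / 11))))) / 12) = 82040508 / 340477603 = 0.24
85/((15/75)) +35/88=37435/88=425.40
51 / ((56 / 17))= 867 / 56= 15.48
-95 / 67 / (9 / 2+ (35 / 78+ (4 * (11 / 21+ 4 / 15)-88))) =129675 / 7306283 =0.02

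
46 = 46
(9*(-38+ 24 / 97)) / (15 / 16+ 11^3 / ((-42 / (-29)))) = -11073888 / 29983379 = -0.37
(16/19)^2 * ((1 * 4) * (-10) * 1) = -10240/361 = -28.37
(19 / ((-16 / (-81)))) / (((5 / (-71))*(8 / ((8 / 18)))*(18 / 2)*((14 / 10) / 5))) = -6745 / 224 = -30.11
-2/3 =-0.67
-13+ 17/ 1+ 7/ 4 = 23/ 4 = 5.75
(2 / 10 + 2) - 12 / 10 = 1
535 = 535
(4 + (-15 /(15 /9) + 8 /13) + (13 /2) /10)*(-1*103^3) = 1061037917 /260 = 4080915.07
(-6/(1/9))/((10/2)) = -54/5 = -10.80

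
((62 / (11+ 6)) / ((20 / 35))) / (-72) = -217 / 2448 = -0.09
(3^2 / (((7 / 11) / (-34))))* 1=-3366 / 7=-480.86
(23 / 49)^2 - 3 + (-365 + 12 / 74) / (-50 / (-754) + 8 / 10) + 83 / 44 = -2693878662093 / 6383116124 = -422.03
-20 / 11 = -1.82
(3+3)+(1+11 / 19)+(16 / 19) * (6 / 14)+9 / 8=9.06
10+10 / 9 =100 / 9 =11.11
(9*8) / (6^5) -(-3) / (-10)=-157 / 540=-0.29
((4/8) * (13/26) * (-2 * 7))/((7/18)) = -9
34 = 34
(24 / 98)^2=144 / 2401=0.06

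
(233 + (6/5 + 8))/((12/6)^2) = 1211/20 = 60.55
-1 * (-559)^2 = -312481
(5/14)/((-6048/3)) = -5/28224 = -0.00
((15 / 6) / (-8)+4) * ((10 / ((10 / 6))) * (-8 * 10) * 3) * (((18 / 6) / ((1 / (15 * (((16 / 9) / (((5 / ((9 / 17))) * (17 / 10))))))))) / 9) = -849600 / 289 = -2939.79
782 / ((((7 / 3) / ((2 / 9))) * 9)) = 1564 / 189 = 8.28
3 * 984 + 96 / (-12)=2944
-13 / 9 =-1.44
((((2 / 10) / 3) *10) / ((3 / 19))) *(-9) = -38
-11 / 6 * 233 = -2563 / 6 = -427.17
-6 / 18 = -1 / 3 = -0.33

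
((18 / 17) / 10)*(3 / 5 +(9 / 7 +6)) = 2484 / 2975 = 0.83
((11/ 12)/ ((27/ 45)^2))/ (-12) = -275/ 1296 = -0.21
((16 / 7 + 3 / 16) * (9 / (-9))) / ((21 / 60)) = -1385 / 196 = -7.07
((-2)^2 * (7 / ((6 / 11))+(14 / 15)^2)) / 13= 12334 / 2925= 4.22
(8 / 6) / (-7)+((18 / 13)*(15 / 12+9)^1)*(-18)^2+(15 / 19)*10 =4606.01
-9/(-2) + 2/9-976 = -17483/18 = -971.28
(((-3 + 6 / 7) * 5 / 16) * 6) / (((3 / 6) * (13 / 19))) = -4275 / 364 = -11.74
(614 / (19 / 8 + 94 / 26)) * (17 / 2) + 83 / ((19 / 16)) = 11140088 / 11837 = 941.12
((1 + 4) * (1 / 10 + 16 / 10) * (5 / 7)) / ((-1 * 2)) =-85 / 28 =-3.04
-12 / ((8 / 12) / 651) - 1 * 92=-11810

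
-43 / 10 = -4.30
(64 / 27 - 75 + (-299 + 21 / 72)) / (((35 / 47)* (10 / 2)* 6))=-3769823 / 226800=-16.62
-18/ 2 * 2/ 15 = -6/ 5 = -1.20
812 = 812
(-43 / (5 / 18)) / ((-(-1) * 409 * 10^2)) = -387 / 102250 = -0.00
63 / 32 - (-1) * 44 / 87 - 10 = -20951 / 2784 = -7.53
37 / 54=0.69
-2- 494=-496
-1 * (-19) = 19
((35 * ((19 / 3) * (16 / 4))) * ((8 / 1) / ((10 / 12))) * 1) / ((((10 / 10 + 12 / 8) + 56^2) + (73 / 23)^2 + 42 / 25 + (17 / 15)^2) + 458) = 2026281600 / 859250561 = 2.36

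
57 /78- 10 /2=-111 /26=-4.27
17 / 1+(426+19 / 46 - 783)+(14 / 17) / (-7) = -265649 / 782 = -339.70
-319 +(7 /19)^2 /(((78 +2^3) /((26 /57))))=-282254072 /884811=-319.00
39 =39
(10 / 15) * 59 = 118 / 3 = 39.33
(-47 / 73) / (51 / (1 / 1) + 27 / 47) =-2209 / 176952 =-0.01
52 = 52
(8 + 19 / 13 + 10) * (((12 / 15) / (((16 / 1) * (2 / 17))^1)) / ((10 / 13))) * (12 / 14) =12903 / 1400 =9.22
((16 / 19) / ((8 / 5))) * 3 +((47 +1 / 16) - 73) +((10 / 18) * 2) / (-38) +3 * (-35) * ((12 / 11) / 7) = -1226455 / 30096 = -40.75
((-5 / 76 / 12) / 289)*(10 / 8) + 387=408003239 / 1054272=387.00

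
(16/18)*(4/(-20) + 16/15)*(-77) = -8008/135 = -59.32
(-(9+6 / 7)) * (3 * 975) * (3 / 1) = -605475 / 7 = -86496.43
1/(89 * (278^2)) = 1/6878276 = 0.00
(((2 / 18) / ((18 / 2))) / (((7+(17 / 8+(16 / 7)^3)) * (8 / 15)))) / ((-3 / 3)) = -1715 / 1560789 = -0.00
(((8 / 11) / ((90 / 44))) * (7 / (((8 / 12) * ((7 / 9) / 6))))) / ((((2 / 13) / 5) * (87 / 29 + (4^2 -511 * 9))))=-234 / 1145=-0.20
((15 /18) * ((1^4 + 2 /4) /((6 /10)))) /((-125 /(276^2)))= -6348 /5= -1269.60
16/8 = 2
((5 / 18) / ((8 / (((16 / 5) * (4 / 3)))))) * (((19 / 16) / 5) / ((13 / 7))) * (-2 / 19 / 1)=-7 / 3510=-0.00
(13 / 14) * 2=13 / 7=1.86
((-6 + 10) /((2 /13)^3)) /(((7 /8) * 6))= 209.24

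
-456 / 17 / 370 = -228 / 3145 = -0.07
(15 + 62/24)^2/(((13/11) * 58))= 489731/108576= 4.51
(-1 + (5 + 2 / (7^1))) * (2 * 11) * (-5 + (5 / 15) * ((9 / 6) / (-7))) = -23430 / 49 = -478.16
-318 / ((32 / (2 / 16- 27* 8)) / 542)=74414703 / 64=1162729.73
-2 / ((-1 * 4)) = 1 / 2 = 0.50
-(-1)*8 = 8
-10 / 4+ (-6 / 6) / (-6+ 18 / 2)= -17 / 6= -2.83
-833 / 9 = -92.56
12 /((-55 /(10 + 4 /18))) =-368 /165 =-2.23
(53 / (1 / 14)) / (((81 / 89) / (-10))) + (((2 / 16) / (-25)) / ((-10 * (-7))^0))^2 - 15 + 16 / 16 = -26460559919 / 3240000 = -8166.84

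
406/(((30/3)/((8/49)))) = 232/35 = 6.63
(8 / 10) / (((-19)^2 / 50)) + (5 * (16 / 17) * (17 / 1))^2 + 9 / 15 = 11553283 / 1805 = 6400.71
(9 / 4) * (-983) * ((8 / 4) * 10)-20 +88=-44167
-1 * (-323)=323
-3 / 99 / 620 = -1 / 20460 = -0.00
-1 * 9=-9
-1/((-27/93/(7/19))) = 1.27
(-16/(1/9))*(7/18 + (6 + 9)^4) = -7290056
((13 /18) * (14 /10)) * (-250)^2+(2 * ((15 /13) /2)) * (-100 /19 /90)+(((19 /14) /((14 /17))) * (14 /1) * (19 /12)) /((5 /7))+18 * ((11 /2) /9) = 63256.52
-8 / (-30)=4 / 15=0.27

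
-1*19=-19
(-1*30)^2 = 900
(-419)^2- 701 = 174860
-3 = -3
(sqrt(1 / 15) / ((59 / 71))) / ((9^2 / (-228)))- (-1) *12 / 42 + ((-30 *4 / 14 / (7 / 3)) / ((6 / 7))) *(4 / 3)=-38 / 7- 5396 *sqrt(15) / 23895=-6.30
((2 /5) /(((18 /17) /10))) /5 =34 /45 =0.76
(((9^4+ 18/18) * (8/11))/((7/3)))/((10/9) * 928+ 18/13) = 541944/273581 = 1.98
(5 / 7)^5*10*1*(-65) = -2031250 / 16807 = -120.86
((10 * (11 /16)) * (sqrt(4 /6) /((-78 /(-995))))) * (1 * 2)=54725 * sqrt(6) /936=143.21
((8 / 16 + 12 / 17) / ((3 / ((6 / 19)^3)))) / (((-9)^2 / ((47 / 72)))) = 1927 / 18889686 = 0.00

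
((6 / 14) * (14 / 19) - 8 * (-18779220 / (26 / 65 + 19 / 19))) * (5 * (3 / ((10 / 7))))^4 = 198262366902243 / 152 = 1304357676988.44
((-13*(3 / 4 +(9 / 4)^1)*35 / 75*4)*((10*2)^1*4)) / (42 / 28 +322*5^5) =-11648 / 2012503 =-0.01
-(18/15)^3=-216/125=-1.73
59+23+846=928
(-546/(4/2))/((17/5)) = -1365/17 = -80.29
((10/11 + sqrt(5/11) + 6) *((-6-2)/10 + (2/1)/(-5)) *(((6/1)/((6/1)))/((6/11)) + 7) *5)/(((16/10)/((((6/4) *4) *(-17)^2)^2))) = -7569508230/11-199197585 *sqrt(55)/22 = -755286604.02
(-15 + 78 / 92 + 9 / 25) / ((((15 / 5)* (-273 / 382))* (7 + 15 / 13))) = 1009817 / 1279950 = 0.79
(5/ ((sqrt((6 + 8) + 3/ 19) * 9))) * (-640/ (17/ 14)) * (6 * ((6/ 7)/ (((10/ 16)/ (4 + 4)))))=-327680 * sqrt(5111)/ 4573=-5122.73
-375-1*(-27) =-348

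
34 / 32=17 / 16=1.06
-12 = -12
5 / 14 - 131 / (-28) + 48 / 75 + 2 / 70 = 3993 / 700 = 5.70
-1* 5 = -5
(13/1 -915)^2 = 813604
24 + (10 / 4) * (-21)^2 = 2253 / 2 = 1126.50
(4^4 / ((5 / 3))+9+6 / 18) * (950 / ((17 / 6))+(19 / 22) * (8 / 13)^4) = 336790006352 / 6162585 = 54650.77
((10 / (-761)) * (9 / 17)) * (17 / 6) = -15 / 761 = -0.02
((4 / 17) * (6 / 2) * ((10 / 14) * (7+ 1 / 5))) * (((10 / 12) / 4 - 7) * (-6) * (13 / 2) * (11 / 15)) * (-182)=-10908612 / 85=-128336.61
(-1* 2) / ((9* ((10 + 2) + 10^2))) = -1 / 504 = -0.00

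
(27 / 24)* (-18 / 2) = -10.12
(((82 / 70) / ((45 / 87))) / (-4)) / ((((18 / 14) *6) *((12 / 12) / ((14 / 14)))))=-1189 / 16200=-0.07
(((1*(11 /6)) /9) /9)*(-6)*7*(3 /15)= -77 /405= -0.19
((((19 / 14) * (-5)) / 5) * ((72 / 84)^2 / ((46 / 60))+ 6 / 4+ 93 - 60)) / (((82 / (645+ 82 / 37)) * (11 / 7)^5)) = -161986897401 / 4086713048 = -39.64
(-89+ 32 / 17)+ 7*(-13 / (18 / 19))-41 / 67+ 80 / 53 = -182.28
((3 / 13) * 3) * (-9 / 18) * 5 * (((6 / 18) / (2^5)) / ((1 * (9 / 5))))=-25 / 2496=-0.01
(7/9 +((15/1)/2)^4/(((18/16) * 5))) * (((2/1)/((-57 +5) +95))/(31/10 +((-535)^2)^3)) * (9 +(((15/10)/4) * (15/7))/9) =25803755/2540924076974338460916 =0.00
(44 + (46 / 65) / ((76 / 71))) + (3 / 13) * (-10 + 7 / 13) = 1363959 / 32110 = 42.48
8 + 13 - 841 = -820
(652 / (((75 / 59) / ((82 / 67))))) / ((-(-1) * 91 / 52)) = 12617504 / 35175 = 358.71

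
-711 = -711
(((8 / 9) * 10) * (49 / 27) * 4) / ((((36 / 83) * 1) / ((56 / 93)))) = 89.58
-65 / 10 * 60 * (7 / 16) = -1365 / 8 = -170.62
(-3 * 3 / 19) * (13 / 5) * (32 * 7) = -26208 / 95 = -275.87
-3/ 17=-0.18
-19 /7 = -2.71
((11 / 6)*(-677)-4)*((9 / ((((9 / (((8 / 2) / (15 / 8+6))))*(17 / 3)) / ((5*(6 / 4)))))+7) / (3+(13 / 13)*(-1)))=-4776.63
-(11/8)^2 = -121/64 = -1.89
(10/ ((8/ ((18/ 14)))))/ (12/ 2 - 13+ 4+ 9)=15/ 56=0.27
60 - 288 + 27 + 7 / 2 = -395 / 2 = -197.50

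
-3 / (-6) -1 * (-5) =11 / 2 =5.50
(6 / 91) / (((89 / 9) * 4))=27 / 16198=0.00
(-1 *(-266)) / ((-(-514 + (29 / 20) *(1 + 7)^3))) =-665 / 571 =-1.16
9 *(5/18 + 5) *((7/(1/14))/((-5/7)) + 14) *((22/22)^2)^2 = -5852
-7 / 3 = -2.33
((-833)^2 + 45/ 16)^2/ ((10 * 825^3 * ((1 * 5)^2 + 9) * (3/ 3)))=123260376948361/ 48874320000000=2.52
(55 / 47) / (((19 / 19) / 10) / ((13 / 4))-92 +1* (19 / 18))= -64350 / 4999343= -0.01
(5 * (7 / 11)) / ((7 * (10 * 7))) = 1 / 154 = 0.01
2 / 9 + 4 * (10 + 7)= 614 / 9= 68.22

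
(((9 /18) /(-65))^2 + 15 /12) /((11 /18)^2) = 1711206 /511225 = 3.35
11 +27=38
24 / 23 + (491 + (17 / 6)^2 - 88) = 341195 / 828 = 412.07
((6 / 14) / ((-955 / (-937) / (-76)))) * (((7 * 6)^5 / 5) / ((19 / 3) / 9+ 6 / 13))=-716858241.25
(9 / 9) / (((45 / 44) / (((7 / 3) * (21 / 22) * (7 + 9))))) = 1568 / 45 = 34.84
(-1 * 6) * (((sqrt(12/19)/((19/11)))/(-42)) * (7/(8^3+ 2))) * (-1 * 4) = -0.00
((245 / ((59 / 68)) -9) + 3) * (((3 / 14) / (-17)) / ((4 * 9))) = -8153 / 84252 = -0.10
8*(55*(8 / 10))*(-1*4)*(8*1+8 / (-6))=-28160 / 3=-9386.67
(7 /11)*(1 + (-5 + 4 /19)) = -504 /209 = -2.41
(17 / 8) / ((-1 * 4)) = -17 / 32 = -0.53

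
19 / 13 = 1.46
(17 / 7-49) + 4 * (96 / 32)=-242 / 7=-34.57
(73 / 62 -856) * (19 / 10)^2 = -19132639 / 6200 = -3085.91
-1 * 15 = -15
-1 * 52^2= -2704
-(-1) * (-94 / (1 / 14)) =-1316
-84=-84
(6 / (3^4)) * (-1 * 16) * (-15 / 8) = 20 / 9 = 2.22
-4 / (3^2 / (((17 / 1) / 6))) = -34 / 27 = -1.26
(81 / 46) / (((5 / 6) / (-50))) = -2430 / 23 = -105.65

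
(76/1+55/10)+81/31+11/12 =31631/372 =85.03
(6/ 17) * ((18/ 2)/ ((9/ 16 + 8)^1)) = 864/ 2329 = 0.37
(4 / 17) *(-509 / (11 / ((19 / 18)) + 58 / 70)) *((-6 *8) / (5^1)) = 12997824 / 127177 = 102.20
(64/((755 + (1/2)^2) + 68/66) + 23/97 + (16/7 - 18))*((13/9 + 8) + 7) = -17157586868/67783891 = -253.12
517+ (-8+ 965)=1474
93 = 93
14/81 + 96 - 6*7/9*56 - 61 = -18319/81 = -226.16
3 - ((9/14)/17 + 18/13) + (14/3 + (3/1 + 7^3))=3269531/9282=352.24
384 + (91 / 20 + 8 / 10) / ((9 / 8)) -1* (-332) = 32434 / 45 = 720.76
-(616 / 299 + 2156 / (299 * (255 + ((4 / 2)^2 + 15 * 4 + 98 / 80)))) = -346808 / 166517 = -2.08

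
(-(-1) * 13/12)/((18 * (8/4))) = 13/432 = 0.03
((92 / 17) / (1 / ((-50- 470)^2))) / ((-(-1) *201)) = 24876800 / 3417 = 7280.30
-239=-239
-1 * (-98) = 98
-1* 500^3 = -125000000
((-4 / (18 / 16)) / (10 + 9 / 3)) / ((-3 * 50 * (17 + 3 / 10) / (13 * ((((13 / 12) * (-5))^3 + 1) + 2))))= -269441 / 1261170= -0.21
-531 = -531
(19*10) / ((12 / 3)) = 95 / 2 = 47.50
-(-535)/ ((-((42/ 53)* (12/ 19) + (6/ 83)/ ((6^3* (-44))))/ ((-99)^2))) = -694203679754640/ 66260881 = -10476825.38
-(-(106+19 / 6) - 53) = 973 / 6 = 162.17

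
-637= -637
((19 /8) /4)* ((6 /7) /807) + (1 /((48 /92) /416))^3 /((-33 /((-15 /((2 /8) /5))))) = 41233844483692043 /8948016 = 4608154979.13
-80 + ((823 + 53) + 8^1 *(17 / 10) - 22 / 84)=169961 / 210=809.34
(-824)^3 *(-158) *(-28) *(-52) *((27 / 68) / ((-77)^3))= -124109729722368 / 1108723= -111939347.99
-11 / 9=-1.22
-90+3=-87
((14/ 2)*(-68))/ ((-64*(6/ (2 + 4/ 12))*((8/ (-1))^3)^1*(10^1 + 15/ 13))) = -10829/ 21381120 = -0.00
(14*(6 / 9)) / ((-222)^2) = 7 / 36963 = 0.00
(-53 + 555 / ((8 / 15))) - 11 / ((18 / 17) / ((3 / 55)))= 118447 / 120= 987.06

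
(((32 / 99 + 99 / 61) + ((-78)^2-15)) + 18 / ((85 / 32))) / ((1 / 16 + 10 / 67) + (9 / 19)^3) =22939313750508992 / 1200377374515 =19110.09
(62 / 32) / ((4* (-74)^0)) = 31 / 64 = 0.48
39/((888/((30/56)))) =195/8288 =0.02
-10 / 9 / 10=-1 / 9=-0.11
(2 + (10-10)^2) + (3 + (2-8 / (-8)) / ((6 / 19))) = 29 / 2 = 14.50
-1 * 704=-704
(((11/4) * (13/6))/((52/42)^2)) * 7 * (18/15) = 33957/1040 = 32.65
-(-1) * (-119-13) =-132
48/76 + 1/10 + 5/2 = 307/95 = 3.23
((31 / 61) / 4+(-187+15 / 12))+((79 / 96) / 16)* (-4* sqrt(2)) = -11323 / 61 -79* sqrt(2) / 384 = -185.91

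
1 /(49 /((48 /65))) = 48 /3185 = 0.02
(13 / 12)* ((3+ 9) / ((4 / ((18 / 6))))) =39 / 4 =9.75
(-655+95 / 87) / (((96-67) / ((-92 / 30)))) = 523388 / 7569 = 69.15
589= 589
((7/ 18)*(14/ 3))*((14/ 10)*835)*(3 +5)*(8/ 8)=458248/ 27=16972.15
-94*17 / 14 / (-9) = 799 / 63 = 12.68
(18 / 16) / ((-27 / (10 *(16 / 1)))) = -20 / 3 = -6.67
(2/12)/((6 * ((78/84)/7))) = 49/234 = 0.21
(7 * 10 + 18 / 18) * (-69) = -4899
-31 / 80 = -0.39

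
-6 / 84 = -1 / 14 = -0.07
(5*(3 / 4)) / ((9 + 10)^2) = 0.01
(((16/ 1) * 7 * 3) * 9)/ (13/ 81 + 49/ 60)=4898880/ 1583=3094.68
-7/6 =-1.17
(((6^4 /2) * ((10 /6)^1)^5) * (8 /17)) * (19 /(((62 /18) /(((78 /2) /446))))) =222300000 /117521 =1891.58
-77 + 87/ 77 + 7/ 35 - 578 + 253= -154258/ 385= -400.67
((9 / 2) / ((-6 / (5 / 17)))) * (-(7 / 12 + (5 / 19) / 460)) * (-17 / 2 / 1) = -7655 / 6992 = -1.09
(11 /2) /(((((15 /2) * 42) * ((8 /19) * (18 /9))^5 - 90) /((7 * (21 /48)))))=0.39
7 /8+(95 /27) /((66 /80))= 36637 /7128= 5.14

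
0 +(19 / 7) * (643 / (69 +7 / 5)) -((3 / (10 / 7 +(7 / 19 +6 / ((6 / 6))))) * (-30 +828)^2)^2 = -159073581822114106459 / 2649709216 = -60034354283.69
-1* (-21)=21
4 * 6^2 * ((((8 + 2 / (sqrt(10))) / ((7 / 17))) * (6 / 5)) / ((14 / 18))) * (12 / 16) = 99144 * sqrt(10) / 1225 + 793152 / 245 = 3493.29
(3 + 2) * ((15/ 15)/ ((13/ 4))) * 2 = 40/ 13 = 3.08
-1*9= -9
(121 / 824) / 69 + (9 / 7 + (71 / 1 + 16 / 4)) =30361951 / 397992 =76.29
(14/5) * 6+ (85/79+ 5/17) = 122012/6715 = 18.17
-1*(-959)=959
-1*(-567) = 567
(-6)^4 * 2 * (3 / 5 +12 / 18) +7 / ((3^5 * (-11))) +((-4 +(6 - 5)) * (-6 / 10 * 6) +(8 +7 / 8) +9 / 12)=70644661 / 21384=3303.62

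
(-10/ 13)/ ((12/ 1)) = -5/ 78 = -0.06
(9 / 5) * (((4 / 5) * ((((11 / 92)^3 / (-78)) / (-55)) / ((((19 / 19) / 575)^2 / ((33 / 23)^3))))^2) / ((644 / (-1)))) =-11817739083830625 / 34910430797999783936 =-0.00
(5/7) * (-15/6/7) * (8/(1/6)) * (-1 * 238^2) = 693600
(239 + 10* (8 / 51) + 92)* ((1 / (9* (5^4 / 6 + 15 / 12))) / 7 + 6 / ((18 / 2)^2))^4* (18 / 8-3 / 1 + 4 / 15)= -0.00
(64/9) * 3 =64/3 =21.33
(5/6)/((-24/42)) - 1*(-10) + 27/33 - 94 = -84.64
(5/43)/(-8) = -5/344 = -0.01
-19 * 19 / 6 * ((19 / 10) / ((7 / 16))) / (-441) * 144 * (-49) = -438976 / 105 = -4180.72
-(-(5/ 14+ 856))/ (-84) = -11989/ 1176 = -10.19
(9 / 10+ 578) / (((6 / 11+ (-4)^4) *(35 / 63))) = 573111 / 141100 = 4.06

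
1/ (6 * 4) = 1/ 24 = 0.04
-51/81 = -17/27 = -0.63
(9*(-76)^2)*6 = 311904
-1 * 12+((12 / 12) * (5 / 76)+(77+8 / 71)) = 351703 / 5396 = 65.18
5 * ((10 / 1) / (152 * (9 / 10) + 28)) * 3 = 375 / 412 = 0.91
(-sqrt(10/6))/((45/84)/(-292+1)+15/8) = -5432 * sqrt(15)/30525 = -0.69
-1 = -1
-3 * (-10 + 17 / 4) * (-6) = -103.50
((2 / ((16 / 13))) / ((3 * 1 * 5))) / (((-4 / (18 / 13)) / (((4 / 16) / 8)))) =-3 / 2560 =-0.00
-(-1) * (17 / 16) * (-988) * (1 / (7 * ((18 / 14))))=-4199 / 36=-116.64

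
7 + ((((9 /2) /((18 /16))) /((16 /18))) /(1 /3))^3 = 19739 /8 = 2467.38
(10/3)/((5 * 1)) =2/3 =0.67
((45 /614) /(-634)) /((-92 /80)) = 225 /2238337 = 0.00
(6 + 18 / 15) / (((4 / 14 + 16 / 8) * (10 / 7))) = 441 / 200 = 2.20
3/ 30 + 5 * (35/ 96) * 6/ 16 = 1003/ 1280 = 0.78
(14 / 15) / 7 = 2 / 15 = 0.13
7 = 7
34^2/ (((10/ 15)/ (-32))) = -55488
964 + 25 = 989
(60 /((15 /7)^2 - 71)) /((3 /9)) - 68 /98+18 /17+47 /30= -31668983 /40658730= -0.78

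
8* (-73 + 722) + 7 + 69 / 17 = 88452 / 17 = 5203.06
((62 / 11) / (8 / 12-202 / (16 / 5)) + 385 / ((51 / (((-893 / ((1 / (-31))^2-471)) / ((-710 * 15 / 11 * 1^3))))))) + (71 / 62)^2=469960228766455763 / 389565801532210050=1.21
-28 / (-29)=28 / 29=0.97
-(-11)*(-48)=-528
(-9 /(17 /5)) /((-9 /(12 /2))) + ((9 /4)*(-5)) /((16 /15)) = -9555 /1088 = -8.78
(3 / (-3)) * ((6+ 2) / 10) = -0.80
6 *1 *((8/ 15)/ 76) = 4/ 95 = 0.04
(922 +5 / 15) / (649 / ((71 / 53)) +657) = 196457 / 243132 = 0.81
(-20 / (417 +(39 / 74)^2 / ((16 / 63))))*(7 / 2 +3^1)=-2278016 / 7326339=-0.31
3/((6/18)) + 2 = 11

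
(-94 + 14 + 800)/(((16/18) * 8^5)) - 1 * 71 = -70.98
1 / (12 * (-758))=-1 / 9096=-0.00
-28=-28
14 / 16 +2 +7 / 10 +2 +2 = 303 / 40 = 7.58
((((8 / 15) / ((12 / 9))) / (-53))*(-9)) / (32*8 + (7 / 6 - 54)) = 108 / 323035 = 0.00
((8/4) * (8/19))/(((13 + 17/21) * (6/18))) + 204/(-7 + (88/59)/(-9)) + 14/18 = -103810187/3773799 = -27.51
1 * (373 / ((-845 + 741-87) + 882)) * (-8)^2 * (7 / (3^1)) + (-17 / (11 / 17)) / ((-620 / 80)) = 59378852 / 706893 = 84.00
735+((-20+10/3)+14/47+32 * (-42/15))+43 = 473782/705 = 672.03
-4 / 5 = -0.80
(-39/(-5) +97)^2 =274576/25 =10983.04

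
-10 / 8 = -1.25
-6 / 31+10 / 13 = 232 / 403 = 0.58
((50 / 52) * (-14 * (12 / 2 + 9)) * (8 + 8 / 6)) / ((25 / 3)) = -226.15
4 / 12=1 / 3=0.33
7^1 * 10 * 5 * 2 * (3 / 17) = 2100 / 17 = 123.53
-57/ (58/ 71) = -69.78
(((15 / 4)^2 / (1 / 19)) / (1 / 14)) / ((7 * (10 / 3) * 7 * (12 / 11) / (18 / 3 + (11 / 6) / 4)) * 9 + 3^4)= 1133825 / 99816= 11.36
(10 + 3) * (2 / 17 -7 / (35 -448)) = 1755 / 1003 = 1.75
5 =5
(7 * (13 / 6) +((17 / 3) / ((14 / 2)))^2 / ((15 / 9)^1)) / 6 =22873 / 8820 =2.59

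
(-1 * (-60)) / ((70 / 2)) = 12 / 7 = 1.71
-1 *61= -61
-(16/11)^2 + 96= 11360/121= 93.88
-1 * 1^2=-1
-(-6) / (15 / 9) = 18 / 5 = 3.60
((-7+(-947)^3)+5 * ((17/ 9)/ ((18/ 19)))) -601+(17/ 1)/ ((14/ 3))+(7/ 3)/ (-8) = -849278717.68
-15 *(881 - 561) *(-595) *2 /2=2856000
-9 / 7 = -1.29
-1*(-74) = 74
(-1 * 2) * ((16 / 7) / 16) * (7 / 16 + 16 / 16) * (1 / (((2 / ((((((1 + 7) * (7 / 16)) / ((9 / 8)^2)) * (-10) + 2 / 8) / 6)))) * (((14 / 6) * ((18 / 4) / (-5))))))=-1021085 / 2286144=-0.45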